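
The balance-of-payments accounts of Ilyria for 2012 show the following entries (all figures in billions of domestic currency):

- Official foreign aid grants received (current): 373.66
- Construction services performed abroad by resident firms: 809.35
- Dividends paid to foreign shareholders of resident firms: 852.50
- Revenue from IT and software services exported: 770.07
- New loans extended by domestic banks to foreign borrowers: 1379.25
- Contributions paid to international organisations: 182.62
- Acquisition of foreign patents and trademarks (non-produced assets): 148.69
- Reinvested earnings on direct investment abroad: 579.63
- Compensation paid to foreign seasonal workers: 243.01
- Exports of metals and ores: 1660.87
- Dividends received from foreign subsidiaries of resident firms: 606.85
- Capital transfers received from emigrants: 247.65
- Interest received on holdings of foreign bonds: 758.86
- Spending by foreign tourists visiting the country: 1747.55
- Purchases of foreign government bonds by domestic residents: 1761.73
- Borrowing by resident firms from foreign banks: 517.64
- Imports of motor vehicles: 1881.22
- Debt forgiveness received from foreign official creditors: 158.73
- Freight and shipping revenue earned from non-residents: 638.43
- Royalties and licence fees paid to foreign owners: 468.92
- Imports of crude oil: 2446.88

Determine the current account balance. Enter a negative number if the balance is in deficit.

Goods: -2446.88 + 1660.87 - 1881.22 = -2667.23
Services: 1747.55 + 638.43 + 809.35 - 468.92 + 770.07 = 3496.48
Primary income: -243.01 - 852.50 + 579.63 + 606.85 + 758.86 = 849.83
Secondary income: -182.62 + 373.66 = 191.04
Current account = (-2667.23) + 3496.48 + 849.83 + 191.04 = 1870.12
(Excluded from the current account — financial account: new loans extended by domestic banks to foreign borrowers 1379.25, purchases of foreign government bonds by domestic residents 1761.73, borrowing by resident firms from foreign banks 517.64; capital account: acquisition of foreign patents and trademarks (non-produced assets) 148.69, capital transfers received from emigrants 247.65, debt forgiveness received from foreign official creditors 158.73.)

1870.12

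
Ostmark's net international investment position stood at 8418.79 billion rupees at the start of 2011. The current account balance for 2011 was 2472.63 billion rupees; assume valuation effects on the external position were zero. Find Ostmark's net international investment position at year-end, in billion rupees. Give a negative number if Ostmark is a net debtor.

With no valuation effects, change in NIIP = current account = 2472.63
End-of-year NIIP = 8418.79 + 2472.63 = 10891.42

10891.42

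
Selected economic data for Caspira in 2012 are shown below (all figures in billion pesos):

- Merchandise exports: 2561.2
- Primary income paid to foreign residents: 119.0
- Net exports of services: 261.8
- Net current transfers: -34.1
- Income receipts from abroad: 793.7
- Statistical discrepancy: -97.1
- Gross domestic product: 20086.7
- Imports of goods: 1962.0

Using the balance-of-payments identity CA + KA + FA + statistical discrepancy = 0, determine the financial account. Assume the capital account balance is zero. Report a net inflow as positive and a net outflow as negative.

-1404.5

Goods balance = 2561.2 - 1962.0 = 599.2
Services balance = 261.8
Trade balance (goods + services) = 599.2 + 261.8 = 861.0
Net primary income = 793.7 - 119.0 = 674.7
Net secondary income = -34.1
Current account = 861.0 + 674.7 + (-34.1) = 1501.6
Financial account = -(1501.6 + (-97.1)) = -1404.5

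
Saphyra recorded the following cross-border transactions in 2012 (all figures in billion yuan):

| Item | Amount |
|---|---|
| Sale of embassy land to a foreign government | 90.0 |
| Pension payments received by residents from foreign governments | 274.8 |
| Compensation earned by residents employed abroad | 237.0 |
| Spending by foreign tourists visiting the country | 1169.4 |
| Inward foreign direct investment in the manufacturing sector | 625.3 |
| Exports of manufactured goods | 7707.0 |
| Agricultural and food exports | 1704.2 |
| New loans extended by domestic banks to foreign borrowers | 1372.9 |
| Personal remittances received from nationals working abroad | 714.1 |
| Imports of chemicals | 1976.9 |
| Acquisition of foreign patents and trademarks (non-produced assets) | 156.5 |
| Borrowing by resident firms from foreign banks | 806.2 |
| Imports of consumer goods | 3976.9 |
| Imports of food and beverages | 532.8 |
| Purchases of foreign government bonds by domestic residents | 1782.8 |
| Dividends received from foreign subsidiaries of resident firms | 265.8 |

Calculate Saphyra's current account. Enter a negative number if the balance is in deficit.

Goods: 7707.0 + 1704.2 - 1976.9 - 3976.9 - 532.8 = 2924.6
Services: 1169.4
Primary income: 237.0 + 265.8 = 502.8
Secondary income: 714.1 + 274.8 = 988.9
Current account = 2924.6 + 1169.4 + 502.8 + 988.9 = 5585.7
(Excluded from the current account — capital account: sale of embassy land to a foreign government 90.0, acquisition of foreign patents and trademarks (non-produced assets) 156.5; financial account: inward foreign direct investment in the manufacturing sector 625.3, new loans extended by domestic banks to foreign borrowers 1372.9, borrowing by resident firms from foreign banks 806.2, purchases of foreign government bonds by domestic residents 1782.8.)

5585.7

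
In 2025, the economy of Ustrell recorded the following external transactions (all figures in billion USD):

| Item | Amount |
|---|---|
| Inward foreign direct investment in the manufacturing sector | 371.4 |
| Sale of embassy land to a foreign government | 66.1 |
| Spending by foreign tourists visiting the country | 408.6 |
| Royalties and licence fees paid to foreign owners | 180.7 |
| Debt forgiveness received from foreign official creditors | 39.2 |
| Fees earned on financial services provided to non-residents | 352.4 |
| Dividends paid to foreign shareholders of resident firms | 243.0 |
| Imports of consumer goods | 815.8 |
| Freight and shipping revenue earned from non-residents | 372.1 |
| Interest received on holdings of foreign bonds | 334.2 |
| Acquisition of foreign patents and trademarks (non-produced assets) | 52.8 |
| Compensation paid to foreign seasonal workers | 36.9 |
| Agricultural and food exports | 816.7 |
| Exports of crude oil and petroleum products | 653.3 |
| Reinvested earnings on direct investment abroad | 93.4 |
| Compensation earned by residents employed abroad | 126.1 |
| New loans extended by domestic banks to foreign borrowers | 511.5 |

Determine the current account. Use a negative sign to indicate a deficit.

1880.4

Goods: 653.3 + 816.7 - 815.8 = 654.2
Services: 372.1 - 180.7 + 408.6 + 352.4 = 952.4
Primary income: -243.0 + 126.1 - 36.9 + 93.4 + 334.2 = 273.8
Current account = 654.2 + 952.4 + 273.8 = 1880.4
(Excluded from the current account — financial account: inward foreign direct investment in the manufacturing sector 371.4, new loans extended by domestic banks to foreign borrowers 511.5; capital account: sale of embassy land to a foreign government 66.1, debt forgiveness received from foreign official creditors 39.2, acquisition of foreign patents and trademarks (non-produced assets) 52.8.)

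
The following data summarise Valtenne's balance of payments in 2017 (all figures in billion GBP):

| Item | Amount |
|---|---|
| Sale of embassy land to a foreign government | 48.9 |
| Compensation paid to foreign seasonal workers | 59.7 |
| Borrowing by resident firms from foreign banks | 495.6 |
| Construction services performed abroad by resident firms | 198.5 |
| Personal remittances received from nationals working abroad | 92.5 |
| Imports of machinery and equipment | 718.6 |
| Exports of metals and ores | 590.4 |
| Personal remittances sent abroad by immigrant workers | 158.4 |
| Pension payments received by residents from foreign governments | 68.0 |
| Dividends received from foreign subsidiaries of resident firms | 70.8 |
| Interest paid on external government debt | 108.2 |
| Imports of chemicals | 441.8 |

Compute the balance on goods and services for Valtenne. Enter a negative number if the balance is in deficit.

Goods: -441.8 + 590.4 - 718.6 = -570.0
Services: 198.5
Trade balance = -570.0 + 198.5 = -371.5
(Excluded from the trade balance — capital account: sale of embassy land to a foreign government 48.9; primary income: compensation paid to foreign seasonal workers 59.7, dividends received from foreign subsidiaries of resident firms 70.8, interest paid on external government debt 108.2; financial account: borrowing by resident firms from foreign banks 495.6; secondary income: personal remittances received from nationals working abroad 92.5, personal remittances sent abroad by immigrant workers 158.4, pension payments received by residents from foreign governments 68.0.)

-371.5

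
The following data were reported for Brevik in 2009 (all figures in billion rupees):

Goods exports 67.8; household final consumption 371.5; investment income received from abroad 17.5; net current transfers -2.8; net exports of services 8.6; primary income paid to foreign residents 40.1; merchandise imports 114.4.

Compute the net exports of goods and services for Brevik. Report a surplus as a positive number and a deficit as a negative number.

-38.0

Goods balance = 67.8 - 114.4 = -46.6
Services balance = 8.6
Trade balance (goods + services) = -46.6 + 8.6 = -38.0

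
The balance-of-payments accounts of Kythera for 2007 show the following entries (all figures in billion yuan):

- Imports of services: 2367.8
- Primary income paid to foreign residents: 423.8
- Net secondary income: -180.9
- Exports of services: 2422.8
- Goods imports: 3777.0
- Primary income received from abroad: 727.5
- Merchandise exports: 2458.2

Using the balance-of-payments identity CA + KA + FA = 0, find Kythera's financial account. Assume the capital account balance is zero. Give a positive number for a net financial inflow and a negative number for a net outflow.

1141.0

Goods balance = 2458.2 - 3777.0 = -1318.8
Services balance = 2422.8 - 2367.8 = 55.0
Trade balance (goods + services) = -1318.8 + 55.0 = -1263.8
Net primary income = 727.5 - 423.8 = 303.7
Net secondary income = -180.9
Current account = -1263.8 + 303.7 + (-180.9) = -1141.0
Financial account = -(-1141.0) = 1141.0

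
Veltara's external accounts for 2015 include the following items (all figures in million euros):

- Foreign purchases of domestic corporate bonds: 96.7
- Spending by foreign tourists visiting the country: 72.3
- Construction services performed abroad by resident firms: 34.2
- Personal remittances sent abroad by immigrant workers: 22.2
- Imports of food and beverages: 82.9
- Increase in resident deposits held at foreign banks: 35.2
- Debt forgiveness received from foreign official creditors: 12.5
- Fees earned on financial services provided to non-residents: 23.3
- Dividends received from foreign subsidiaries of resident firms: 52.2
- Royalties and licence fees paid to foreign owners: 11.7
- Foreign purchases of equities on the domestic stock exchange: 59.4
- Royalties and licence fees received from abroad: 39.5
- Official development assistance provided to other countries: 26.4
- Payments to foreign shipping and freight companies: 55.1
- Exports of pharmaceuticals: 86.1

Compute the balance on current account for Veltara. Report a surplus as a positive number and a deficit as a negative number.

Goods: -82.9 + 86.1 = 3.2
Services: 23.3 - 11.7 + 72.3 + 39.5 - 55.1 + 34.2 = 102.5
Primary income: 52.2
Secondary income: -22.2 - 26.4 = -48.6
Current account = 3.2 + 102.5 + 52.2 + (-48.6) = 109.3
(Excluded from the current account — financial account: foreign purchases of domestic corporate bonds 96.7, increase in resident deposits held at foreign banks 35.2, foreign purchases of equities on the domestic stock exchange 59.4; capital account: debt forgiveness received from foreign official creditors 12.5.)

109.3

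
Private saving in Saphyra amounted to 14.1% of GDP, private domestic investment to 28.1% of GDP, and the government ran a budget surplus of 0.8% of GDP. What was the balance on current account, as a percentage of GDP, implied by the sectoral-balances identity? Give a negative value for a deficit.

-13.2

By the sectoral-balances identity, CA = (S_private - I) + (T - G).
Private balance = 14.1 - 28.1 = -14.0
Government balance (T - G) = 0.8
CA = -14.0 + 0.8 = -13.2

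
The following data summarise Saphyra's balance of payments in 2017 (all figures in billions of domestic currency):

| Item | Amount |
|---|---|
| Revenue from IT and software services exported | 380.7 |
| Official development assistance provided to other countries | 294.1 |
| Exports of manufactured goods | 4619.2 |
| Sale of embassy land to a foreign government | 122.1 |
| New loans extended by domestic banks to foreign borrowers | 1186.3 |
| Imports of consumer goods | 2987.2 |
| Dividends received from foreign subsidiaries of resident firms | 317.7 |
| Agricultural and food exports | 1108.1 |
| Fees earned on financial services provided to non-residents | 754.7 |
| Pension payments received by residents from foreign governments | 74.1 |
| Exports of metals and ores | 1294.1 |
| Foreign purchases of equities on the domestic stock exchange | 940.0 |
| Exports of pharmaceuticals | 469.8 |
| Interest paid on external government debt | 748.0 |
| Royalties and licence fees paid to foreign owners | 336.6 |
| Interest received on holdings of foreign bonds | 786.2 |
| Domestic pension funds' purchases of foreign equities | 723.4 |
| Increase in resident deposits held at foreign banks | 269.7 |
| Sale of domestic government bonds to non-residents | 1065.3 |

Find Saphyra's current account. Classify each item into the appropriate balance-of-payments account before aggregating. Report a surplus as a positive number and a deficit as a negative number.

5438.7

Goods: 469.8 + 1294.1 + 1108.1 - 2987.2 + 4619.2 = 4504.0
Services: 380.7 - 336.6 + 754.7 = 798.8
Primary income: -748.0 + 317.7 + 786.2 = 355.9
Secondary income: -294.1 + 74.1 = -220.0
Current account = 4504.0 + 798.8 + 355.9 + (-220.0) = 5438.7
(Excluded from the current account — capital account: sale of embassy land to a foreign government 122.1; financial account: new loans extended by domestic banks to foreign borrowers 1186.3, foreign purchases of equities on the domestic stock exchange 940.0, domestic pension funds' purchases of foreign equities 723.4, increase in resident deposits held at foreign banks 269.7, sale of domestic government bonds to non-residents 1065.3.)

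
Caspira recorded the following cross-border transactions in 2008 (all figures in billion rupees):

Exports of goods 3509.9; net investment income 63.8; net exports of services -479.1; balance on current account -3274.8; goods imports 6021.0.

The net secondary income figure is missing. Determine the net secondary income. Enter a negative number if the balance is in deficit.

-348.4

Current account = goods balance + services balance + net primary income + net secondary income
Sum of the known components = -2926.4
Net secondary income = CA - (known components) = -3274.8 - (-2926.4) = -348.4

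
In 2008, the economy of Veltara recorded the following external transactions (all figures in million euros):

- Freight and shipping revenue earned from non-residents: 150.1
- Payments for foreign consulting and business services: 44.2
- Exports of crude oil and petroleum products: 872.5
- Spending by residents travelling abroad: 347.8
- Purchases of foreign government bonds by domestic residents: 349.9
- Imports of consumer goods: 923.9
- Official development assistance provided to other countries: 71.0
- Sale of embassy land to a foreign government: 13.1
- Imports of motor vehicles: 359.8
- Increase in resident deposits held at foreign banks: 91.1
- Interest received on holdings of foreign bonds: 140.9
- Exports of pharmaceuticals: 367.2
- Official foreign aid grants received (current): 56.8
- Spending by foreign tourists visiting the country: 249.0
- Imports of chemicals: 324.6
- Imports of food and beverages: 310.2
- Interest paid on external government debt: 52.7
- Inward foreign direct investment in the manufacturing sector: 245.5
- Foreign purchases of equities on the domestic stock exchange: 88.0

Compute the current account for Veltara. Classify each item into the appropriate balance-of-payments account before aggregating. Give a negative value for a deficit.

-597.7

Goods: -923.9 - 310.2 - 359.8 + 872.5 - 324.6 + 367.2 = -678.8
Services: -347.8 + 249.0 - 44.2 + 150.1 = 7.1
Primary income: 140.9 - 52.7 = 88.2
Secondary income: -71.0 + 56.8 = -14.2
Current account = (-678.8) + 7.1 + 88.2 + (-14.2) = -597.7
(Excluded from the current account — financial account: purchases of foreign government bonds by domestic residents 349.9, increase in resident deposits held at foreign banks 91.1, inward foreign direct investment in the manufacturing sector 245.5, foreign purchases of equities on the domestic stock exchange 88.0; capital account: sale of embassy land to a foreign government 13.1.)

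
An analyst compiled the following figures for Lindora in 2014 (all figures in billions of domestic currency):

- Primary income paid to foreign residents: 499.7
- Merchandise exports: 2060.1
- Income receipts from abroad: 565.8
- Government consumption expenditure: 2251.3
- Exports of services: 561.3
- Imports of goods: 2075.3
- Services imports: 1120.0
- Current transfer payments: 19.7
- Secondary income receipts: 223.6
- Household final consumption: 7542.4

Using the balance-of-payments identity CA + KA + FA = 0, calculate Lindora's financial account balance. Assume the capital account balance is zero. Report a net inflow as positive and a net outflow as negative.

303.9

Goods balance = 2060.1 - 2075.3 = -15.2
Services balance = 561.3 - 1120.0 = -558.7
Trade balance (goods + services) = -15.2 + (-558.7) = -573.9
Net primary income = 565.8 - 499.7 = 66.1
Net secondary income = 223.6 - 19.7 = 203.9
Current account = -573.9 + 66.1 + 203.9 = -303.9
Financial account = -(-303.9) = 303.9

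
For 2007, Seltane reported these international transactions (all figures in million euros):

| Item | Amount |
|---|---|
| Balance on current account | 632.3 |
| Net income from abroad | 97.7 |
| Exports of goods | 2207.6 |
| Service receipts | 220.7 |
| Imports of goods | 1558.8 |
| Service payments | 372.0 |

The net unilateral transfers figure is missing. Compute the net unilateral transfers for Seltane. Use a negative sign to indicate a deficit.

Current account = goods balance + services balance + net primary income + net secondary income
Sum of the known components = 595.2
Net unilateral transfers = CA - (known components) = 632.3 - 595.2 = 37.1

37.1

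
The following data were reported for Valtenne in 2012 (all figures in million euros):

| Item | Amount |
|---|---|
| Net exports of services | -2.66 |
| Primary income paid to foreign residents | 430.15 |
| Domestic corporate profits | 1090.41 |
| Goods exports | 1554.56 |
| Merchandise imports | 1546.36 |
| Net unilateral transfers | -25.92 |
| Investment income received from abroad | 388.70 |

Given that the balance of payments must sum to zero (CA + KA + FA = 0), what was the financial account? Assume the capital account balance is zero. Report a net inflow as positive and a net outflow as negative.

Goods balance = 1554.56 - 1546.36 = 8.20
Services balance = -2.66
Trade balance (goods + services) = 8.20 + (-2.66) = 5.54
Net primary income = 388.70 - 430.15 = -41.45
Net secondary income = -25.92
Current account = 5.54 + (-41.45) + (-25.92) = -61.83
Financial account = -(-61.83) = 61.83

61.83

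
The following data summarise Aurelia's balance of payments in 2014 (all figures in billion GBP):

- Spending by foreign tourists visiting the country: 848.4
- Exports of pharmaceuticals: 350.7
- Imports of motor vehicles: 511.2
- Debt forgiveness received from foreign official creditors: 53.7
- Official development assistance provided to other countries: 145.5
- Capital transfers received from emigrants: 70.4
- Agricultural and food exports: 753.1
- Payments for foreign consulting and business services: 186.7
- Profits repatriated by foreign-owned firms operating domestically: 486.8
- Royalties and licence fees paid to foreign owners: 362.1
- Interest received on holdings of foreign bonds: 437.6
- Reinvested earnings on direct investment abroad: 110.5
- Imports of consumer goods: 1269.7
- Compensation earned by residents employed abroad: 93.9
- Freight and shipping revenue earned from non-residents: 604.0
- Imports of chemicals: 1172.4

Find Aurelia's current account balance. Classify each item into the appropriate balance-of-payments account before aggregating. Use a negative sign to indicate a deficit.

Goods: 753.1 - 511.2 - 1172.4 - 1269.7 + 350.7 = -1849.5
Services: -362.1 + 604.0 + 848.4 - 186.7 = 903.6
Primary income: -486.8 + 437.6 + 93.9 + 110.5 = 155.2
Secondary income: -145.5
Current account = (-1849.5) + 903.6 + 155.2 + (-145.5) = -936.2
(Excluded from the current account — capital account: debt forgiveness received from foreign official creditors 53.7, capital transfers received from emigrants 70.4.)

-936.2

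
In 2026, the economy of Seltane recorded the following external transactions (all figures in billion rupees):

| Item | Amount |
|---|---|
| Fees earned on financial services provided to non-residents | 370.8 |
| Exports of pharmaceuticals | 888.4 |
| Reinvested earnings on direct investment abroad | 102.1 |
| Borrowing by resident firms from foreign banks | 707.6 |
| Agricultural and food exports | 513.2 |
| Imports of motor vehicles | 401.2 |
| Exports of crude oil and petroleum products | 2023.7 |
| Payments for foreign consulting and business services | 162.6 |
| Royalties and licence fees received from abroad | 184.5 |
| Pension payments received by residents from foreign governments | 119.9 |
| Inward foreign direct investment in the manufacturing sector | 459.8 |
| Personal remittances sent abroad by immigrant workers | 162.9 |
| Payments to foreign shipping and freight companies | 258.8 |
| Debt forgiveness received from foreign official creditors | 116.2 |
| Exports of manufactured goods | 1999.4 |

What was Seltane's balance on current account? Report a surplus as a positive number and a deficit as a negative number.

5216.5

Goods: 2023.7 + 513.2 + 888.4 - 401.2 + 1999.4 = 5023.5
Services: -258.8 - 162.6 + 184.5 + 370.8 = 133.9
Primary income: 102.1
Secondary income: -162.9 + 119.9 = -43.0
Current account = 5023.5 + 133.9 + 102.1 + (-43.0) = 5216.5
(Excluded from the current account — financial account: borrowing by resident firms from foreign banks 707.6, inward foreign direct investment in the manufacturing sector 459.8; capital account: debt forgiveness received from foreign official creditors 116.2.)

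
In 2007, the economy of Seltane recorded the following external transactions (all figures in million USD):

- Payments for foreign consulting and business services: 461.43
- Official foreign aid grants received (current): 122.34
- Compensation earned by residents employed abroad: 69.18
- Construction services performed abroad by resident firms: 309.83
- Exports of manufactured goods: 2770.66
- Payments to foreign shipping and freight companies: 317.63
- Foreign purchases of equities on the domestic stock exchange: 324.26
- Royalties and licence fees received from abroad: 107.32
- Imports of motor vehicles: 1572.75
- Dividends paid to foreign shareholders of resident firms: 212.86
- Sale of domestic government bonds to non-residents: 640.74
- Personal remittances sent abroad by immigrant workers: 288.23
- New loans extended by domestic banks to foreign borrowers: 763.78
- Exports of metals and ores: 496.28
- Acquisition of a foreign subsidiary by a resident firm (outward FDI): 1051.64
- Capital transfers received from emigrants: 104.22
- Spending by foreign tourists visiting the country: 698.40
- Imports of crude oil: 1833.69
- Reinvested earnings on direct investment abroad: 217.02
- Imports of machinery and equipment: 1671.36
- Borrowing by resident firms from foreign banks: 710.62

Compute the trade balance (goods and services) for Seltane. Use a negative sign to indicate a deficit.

-1474.37

Goods: -1671.36 - 1833.69 + 2770.66 + 496.28 - 1572.75 = -1810.86
Services: 698.40 + 107.32 + 309.83 - 461.43 - 317.63 = 336.49
Trade balance = -1810.86 + 336.49 = -1474.37
(Excluded from the trade balance — secondary income: official foreign aid grants received (current) 122.34, personal remittances sent abroad by immigrant workers 288.23; primary income: compensation earned by residents employed abroad 69.18, dividends paid to foreign shareholders of resident firms 212.86, reinvested earnings on direct investment abroad 217.02; financial account: foreign purchases of equities on the domestic stock exchange 324.26, sale of domestic government bonds to non-residents 640.74, new loans extended by domestic banks to foreign borrowers 763.78, acquisition of a foreign subsidiary by a resident firm (outward FDI) 1051.64, borrowing by resident firms from foreign banks 710.62; capital account: capital transfers received from emigrants 104.22.)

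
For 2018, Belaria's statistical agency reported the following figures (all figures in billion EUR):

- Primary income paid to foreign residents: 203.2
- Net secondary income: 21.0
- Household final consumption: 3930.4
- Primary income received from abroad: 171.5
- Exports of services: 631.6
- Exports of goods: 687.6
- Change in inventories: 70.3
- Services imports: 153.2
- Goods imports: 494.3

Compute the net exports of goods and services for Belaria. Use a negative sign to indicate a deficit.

671.7

Goods balance = 687.6 - 494.3 = 193.3
Services balance = 631.6 - 153.2 = 478.4
Trade balance (goods + services) = 193.3 + 478.4 = 671.7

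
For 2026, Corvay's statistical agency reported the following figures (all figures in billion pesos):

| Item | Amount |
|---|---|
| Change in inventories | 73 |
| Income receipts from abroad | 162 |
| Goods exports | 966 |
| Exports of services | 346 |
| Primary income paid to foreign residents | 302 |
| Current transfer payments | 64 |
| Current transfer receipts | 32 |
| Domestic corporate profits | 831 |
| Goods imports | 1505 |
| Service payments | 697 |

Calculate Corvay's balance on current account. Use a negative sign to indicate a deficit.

-1062

Goods balance = 966 - 1505 = -539
Services balance = 346 - 697 = -351
Trade balance (goods + services) = -539 + (-351) = -890
Net primary income = 162 - 302 = -140
Net secondary income = 32 - 64 = -32
Current account = -890 + (-140) + (-32) = -1062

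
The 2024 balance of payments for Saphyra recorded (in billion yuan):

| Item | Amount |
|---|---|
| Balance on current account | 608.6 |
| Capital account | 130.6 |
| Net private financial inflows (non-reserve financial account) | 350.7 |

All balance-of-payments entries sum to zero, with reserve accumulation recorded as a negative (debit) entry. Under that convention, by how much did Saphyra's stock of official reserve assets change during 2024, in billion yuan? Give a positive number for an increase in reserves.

Official reserve transactions balance = -(608.6 + 130.6 + 350.7) = -1089.9
An accumulation of reserves is recorded as a debit (negative entry), so the change in the stock of reserves is the negative of that balance.
Change in official reserves = -(-1089.9) = 1089.9

1089.9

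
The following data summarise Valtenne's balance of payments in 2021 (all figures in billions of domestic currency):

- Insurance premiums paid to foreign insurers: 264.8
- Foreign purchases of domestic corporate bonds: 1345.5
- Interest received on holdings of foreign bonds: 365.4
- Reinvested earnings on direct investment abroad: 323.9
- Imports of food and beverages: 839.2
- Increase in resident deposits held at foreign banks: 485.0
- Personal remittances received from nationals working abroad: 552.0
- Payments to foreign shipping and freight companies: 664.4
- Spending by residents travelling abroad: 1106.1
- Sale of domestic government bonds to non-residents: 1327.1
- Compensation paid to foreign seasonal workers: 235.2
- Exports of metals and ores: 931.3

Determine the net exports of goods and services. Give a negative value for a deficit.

-1943.2

Goods: -839.2 + 931.3 = 92.1
Services: -264.8 - 1106.1 - 664.4 = -2035.3
Trade balance = 92.1 + (-2035.3) = -1943.2
(Excluded from the trade balance — financial account: foreign purchases of domestic corporate bonds 1345.5, increase in resident deposits held at foreign banks 485.0, sale of domestic government bonds to non-residents 1327.1; primary income: interest received on holdings of foreign bonds 365.4, reinvested earnings on direct investment abroad 323.9, compensation paid to foreign seasonal workers 235.2; secondary income: personal remittances received from nationals working abroad 552.0.)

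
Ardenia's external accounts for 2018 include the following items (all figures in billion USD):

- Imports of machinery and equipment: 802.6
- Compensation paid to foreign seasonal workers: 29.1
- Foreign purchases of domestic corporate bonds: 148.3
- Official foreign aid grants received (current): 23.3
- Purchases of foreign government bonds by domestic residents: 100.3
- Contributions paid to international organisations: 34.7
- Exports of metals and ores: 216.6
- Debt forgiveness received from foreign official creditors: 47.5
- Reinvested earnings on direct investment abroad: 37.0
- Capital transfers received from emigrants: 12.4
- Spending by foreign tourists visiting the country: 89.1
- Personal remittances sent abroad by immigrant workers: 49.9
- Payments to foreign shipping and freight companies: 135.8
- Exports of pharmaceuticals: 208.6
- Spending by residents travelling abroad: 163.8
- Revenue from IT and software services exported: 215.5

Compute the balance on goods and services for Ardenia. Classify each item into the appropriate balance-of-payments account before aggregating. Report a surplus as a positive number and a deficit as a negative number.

Goods: 216.6 + 208.6 - 802.6 = -377.4
Services: 89.1 + 215.5 - 163.8 - 135.8 = 5.0
Trade balance = -377.4 + 5.0 = -372.4
(Excluded from the trade balance — primary income: compensation paid to foreign seasonal workers 29.1, reinvested earnings on direct investment abroad 37.0; financial account: foreign purchases of domestic corporate bonds 148.3, purchases of foreign government bonds by domestic residents 100.3; secondary income: official foreign aid grants received (current) 23.3, contributions paid to international organisations 34.7, personal remittances sent abroad by immigrant workers 49.9; capital account: debt forgiveness received from foreign official creditors 47.5, capital transfers received from emigrants 12.4.)

-372.4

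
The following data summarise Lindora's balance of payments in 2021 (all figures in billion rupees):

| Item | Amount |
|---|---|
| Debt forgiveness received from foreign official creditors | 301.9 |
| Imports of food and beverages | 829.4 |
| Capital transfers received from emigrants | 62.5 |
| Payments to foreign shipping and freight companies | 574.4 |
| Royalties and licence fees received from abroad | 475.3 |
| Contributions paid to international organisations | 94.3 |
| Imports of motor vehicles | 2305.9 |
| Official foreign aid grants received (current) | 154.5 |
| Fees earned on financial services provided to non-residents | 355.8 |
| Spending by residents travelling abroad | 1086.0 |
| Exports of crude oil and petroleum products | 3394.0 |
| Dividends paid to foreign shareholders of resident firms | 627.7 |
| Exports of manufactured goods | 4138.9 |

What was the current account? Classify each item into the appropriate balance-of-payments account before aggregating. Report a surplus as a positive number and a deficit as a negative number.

Goods: -2305.9 + 4138.9 - 829.4 + 3394.0 = 4397.6
Services: -1086.0 + 475.3 + 355.8 - 574.4 = -829.3
Primary income: -627.7
Secondary income: 154.5 - 94.3 = 60.2
Current account = 4397.6 + (-829.3) + (-627.7) + 60.2 = 3000.8
(Excluded from the current account — capital account: debt forgiveness received from foreign official creditors 301.9, capital transfers received from emigrants 62.5.)

3000.8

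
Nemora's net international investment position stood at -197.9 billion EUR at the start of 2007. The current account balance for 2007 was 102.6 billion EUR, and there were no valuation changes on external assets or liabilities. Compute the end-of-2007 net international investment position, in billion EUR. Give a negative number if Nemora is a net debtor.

With no valuation effects, change in NIIP = current account = 102.6
End-of-year NIIP = -197.9 + 102.6 = -95.3

-95.3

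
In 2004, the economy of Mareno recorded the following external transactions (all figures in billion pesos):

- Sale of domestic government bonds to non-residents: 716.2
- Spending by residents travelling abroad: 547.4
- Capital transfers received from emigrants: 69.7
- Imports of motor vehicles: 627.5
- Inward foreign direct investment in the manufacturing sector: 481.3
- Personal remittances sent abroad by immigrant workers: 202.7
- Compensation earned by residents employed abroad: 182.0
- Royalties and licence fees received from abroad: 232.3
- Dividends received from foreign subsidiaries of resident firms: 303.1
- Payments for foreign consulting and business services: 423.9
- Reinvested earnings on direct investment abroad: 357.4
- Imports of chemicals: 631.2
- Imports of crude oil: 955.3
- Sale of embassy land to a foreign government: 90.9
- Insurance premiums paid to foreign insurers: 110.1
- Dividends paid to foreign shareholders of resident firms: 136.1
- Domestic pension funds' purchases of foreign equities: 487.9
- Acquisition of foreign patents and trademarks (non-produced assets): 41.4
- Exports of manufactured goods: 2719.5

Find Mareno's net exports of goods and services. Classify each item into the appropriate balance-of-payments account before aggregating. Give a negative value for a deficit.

Goods: -631.2 + 2719.5 - 955.3 - 627.5 = 505.5
Services: -547.4 - 423.9 - 110.1 + 232.3 = -849.1
Trade balance = 505.5 + (-849.1) = -343.6
(Excluded from the trade balance — financial account: sale of domestic government bonds to non-residents 716.2, inward foreign direct investment in the manufacturing sector 481.3, domestic pension funds' purchases of foreign equities 487.9; capital account: capital transfers received from emigrants 69.7, sale of embassy land to a foreign government 90.9, acquisition of foreign patents and trademarks (non-produced assets) 41.4; secondary income: personal remittances sent abroad by immigrant workers 202.7; primary income: compensation earned by residents employed abroad 182.0, dividends received from foreign subsidiaries of resident firms 303.1, reinvested earnings on direct investment abroad 357.4, dividends paid to foreign shareholders of resident firms 136.1.)

-343.6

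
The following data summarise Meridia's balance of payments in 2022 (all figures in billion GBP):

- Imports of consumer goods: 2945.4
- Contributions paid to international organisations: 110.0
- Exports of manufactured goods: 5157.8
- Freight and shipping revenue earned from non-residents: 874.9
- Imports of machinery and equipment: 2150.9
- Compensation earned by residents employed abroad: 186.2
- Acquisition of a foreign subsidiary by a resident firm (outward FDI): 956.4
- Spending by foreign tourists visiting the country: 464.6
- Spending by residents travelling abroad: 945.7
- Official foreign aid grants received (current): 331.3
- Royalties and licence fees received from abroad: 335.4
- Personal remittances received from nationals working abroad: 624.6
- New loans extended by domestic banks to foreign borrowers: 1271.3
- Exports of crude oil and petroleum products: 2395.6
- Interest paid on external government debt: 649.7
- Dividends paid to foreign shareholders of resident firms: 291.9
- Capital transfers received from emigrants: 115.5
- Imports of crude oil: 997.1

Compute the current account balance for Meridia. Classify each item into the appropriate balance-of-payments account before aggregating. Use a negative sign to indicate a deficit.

Goods: 2395.6 + 5157.8 - 2150.9 - 997.1 - 2945.4 = 1460.0
Services: 335.4 + 874.9 - 945.7 + 464.6 = 729.2
Primary income: -291.9 + 186.2 - 649.7 = -755.4
Secondary income: 624.6 - 110.0 + 331.3 = 845.9
Current account = 1460.0 + 729.2 + (-755.4) + 845.9 = 2279.7
(Excluded from the current account — financial account: acquisition of a foreign subsidiary by a resident firm (outward FDI) 956.4, new loans extended by domestic banks to foreign borrowers 1271.3; capital account: capital transfers received from emigrants 115.5.)

2279.7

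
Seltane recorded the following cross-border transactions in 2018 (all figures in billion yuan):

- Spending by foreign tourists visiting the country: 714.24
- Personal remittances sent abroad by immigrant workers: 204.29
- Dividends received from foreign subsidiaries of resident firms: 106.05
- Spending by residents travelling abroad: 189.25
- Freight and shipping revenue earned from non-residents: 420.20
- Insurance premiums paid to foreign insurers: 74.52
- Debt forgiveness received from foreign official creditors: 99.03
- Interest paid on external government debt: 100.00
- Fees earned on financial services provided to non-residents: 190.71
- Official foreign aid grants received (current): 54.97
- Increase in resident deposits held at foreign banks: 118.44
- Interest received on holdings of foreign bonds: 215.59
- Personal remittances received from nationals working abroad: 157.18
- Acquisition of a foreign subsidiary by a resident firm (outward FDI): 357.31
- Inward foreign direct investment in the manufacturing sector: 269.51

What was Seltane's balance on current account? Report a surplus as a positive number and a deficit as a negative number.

Services: -74.52 + 714.24 + 420.20 + 190.71 - 189.25 = 1061.38
Primary income: 106.05 + 215.59 - 100.00 = 221.64
Secondary income: 54.97 + 157.18 - 204.29 = 7.86
Current account = 1061.38 + 221.64 + 7.86 = 1290.88
(Excluded from the current account — capital account: debt forgiveness received from foreign official creditors 99.03; financial account: increase in resident deposits held at foreign banks 118.44, acquisition of a foreign subsidiary by a resident firm (outward FDI) 357.31, inward foreign direct investment in the manufacturing sector 269.51.)

1290.88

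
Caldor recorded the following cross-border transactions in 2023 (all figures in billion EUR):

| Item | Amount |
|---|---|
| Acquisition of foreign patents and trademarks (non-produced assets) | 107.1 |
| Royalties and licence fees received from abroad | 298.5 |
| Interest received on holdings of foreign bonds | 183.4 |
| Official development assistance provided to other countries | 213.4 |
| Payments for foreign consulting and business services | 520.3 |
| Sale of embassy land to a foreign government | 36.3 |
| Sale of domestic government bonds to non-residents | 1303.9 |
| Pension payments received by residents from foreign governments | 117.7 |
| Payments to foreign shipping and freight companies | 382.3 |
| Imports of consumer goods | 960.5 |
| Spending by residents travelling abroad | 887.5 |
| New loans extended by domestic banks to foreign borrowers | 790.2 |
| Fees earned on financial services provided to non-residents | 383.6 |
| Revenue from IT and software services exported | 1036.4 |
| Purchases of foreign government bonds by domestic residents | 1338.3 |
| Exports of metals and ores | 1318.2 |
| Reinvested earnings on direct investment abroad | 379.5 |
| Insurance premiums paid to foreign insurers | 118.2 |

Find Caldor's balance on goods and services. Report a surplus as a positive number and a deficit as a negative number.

167.9

Goods: -960.5 + 1318.2 = 357.7
Services: 1036.4 - 382.3 + 298.5 - 118.2 - 887.5 + 383.6 - 520.3 = -189.8
Trade balance = 357.7 + (-189.8) = 167.9
(Excluded from the trade balance — capital account: acquisition of foreign patents and trademarks (non-produced assets) 107.1, sale of embassy land to a foreign government 36.3; primary income: interest received on holdings of foreign bonds 183.4, reinvested earnings on direct investment abroad 379.5; secondary income: official development assistance provided to other countries 213.4, pension payments received by residents from foreign governments 117.7; financial account: sale of domestic government bonds to non-residents 1303.9, new loans extended by domestic banks to foreign borrowers 790.2, purchases of foreign government bonds by domestic residents 1338.3.)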